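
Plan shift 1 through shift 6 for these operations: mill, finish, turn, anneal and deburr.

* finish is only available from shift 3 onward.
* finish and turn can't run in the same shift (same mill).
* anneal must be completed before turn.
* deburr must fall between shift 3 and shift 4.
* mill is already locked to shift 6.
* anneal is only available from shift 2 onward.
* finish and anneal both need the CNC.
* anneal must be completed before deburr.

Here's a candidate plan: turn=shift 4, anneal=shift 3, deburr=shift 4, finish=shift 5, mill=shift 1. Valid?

No — it violates: mill is already locked to shift 6

anneal is only available from shift 2 onward — holds.
finish and turn can't run in the same shift (same mill) — holds.
finish and anneal both need the CNC — holds.
anneal must be completed before turn — holds.
anneal must be completed before deburr — holds.
finish is only available from shift 3 onward — holds.
deburr must fall between shift 3 and shift 4 — holds.
mill is already locked to shift 6 — violated.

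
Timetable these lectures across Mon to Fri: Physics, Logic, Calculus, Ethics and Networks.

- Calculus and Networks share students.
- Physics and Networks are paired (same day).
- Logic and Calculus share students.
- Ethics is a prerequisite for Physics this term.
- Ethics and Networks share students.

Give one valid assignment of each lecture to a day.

Ethics=Mon; Networks=Tue; Calculus=Wed; Physics=Tue; Logic=Mon

Checking: Ethics(Mon) before Physics(Tue); Logic(Mon) != Calculus(Wed); Ethics(Mon) != Networks(Tue); Calculus(Wed) != Networks(Tue); Physics = Networks = Tue.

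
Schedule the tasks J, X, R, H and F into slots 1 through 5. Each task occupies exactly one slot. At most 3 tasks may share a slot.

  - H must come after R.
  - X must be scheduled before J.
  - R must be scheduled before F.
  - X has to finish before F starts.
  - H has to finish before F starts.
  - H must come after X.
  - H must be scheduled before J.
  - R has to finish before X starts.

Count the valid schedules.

7

Splitting on J: it can be 4 (2), 5 (5). Listing each branch's schedules as (X, R, H, F):
J=4: (2,1,3,4) (2,1,3,5) — 2.
J=5: (2,1,3,4) (2,1,3,5) (2,1,4,5) (3,1,4,5) (3,2,4,5) — 5.
Summing: 2 + 5 = 7.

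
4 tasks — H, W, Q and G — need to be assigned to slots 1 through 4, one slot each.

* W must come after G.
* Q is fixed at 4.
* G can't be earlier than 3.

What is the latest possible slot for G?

G is available from 3; downstream work caps G at 3.
G at 3 is achievable: Q in 4; G in 3; W in 4; H in 1.

3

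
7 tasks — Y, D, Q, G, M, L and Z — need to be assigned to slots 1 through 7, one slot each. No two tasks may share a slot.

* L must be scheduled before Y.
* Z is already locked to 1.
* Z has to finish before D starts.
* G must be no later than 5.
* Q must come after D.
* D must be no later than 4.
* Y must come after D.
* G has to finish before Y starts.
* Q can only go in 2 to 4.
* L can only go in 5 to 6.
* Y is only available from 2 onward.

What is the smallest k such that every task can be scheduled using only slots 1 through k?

7 slots

The precedence chain requires at least 3 distinct slots.
With at most 1 per slot and 7 tasks, at least 7 slots are needed.
Propagating the time windows through the other constraints, Y can't land before 6, so the schedule must run through at least slot 6.
7 works (last occupied slot: 7): for example G in 4, D in 2, M in 7, Q in 3, Z in 1, Y in 6, L in 5.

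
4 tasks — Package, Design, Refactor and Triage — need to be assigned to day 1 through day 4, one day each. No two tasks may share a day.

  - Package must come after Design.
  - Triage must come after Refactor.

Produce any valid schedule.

Design in day 1; Triage in day 4; Refactor in day 3; Package in day 2

Checking: Design(day 1) before Package(day 2); Refactor(day 3) before Triage(day 4); max 1 per day (cap 1).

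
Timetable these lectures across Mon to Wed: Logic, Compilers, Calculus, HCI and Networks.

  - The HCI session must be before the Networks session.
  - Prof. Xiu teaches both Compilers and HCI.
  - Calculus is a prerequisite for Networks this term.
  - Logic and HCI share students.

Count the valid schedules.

Splitting on Logic: it can be Mon (4), Tue (6), Wed (10). Listing each branch's schedules as (Compilers, Calculus, HCI, Networks):
Logic=Mon: (Mon,Mon,Tue,Wed) (Mon,Tue,Tue,Wed) (Wed,Mon,Tue,Wed) (Wed,Tue,Tue,Wed) — 4.
Logic=Tue: (Tue,Mon,Mon,Tue) (Tue,Mon,Mon,Wed) (Tue,Tue,Mon,Wed) (Wed,Mon,Mon,Tue) (Wed,Mon,Mon,Wed) (Wed,Tue,Mon,Wed) — 6.
Logic=Wed: (Mon,Mon,Tue,Wed) (Mon,Tue,Tue,Wed) (Tue,Mon,Mon,Tue) (Tue,Mon,Mon,Wed) (Tue,Tue,Mon,Wed) (Wed,Mon,Mon,Tue) (Wed,Mon,Mon,Wed) (Wed,Mon,Tue,Wed) (Wed,Tue,Mon,Wed) (Wed,Tue,Tue,Wed) — 10.
Summing: 4 + 6 + 10 = 20.

20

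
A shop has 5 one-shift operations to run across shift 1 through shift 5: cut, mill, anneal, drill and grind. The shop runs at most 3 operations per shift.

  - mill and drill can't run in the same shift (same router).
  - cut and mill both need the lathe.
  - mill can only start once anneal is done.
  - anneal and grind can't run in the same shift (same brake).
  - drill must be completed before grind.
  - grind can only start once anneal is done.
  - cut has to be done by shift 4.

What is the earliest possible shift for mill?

shift 2

Precedence pushes mill to at least shift 2.
mill at shift 2 is achievable: cut=shift 1; anneal=shift 1; mill=shift 2; drill=shift 1; grind=shift 2.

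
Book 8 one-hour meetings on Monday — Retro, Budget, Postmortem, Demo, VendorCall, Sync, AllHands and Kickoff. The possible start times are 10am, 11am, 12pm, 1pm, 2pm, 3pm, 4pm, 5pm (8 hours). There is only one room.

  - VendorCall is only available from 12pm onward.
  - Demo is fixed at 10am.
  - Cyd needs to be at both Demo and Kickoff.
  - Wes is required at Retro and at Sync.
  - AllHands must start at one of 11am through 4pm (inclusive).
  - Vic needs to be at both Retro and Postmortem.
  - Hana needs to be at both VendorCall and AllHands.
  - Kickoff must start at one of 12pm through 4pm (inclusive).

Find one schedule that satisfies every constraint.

Postmortem -> 4pm, Sync -> 5pm, Kickoff -> 12pm, VendorCall -> 1pm, AllHands -> 11am, Demo -> 10am, Retro -> 2pm, Budget -> 3pm

Checking: Retro(2pm) != Postmortem(4pm); Retro(2pm) != Sync(5pm); VendorCall(1pm) != AllHands(11am); Demo(10am) != Kickoff(12pm); AllHands=11am in [11am,4pm]; VendorCall=1pm in [12pm,5pm]; Demo=10am in [10am,10am]; Kickoff=12pm in [12pm,4pm]; max 1 per hour (cap 1).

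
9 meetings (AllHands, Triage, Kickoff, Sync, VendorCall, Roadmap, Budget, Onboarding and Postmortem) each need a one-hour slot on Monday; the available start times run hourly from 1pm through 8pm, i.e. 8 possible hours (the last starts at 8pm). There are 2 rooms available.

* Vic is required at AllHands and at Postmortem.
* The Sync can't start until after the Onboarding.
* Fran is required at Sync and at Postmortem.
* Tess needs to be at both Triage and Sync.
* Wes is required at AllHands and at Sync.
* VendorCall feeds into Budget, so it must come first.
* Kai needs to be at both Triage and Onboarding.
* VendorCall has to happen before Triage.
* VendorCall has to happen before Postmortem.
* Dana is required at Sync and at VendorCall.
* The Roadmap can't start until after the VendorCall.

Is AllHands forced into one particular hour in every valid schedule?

AllHands can be 1pm (e.g. Roadmap=2pm; Postmortem=5pm; Onboarding=3pm; AllHands=1pm; Kickoff=4pm; Budget=3pm; Triage=2pm; VendorCall=1pm; Sync=4pm) or 2pm (e.g. Budget in 4pm, Triage in 2pm, Sync in 3pm, Postmortem in 4pm, VendorCall in 1pm, AllHands in 2pm, Onboarding in 1pm, Kickoff in 5pm, Roadmap in 3pm).

No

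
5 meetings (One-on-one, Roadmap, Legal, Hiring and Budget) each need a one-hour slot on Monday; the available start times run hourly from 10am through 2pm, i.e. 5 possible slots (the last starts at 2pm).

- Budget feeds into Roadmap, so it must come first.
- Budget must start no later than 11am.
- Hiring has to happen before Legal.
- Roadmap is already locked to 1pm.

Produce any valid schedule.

Roadmap in 1pm; One-on-one in 10am; Legal in 11am; Hiring in 10am; Budget in 10am

Checking: Budget(10am) before Roadmap(1pm); Hiring(10am) before Legal(11am); Budget=10am in [10am,11am]; Roadmap=1pm in [1pm,1pm].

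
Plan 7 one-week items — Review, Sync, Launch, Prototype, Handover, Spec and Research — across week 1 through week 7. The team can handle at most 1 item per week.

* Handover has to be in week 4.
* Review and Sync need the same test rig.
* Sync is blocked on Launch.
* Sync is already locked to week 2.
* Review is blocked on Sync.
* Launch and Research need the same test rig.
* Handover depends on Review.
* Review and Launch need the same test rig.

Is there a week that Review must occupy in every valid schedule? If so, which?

week 3

Sync is fixed at week 2 and must come before Review, so Review is at least week 3.
Handover is fixed at week 4 and must come after Review, so Review is at most week 3.
So Review must be week 3.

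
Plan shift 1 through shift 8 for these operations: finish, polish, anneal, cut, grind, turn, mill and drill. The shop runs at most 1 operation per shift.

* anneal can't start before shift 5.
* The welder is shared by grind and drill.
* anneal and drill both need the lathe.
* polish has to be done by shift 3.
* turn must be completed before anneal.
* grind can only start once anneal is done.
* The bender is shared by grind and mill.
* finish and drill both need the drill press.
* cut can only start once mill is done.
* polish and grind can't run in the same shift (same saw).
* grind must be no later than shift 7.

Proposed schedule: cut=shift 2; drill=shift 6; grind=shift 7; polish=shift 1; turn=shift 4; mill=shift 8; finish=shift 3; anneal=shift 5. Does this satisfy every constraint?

cut can only start once mill is done — violated.
finish and drill both need the drill press — holds.
anneal and drill both need the lathe — holds.
turn must be completed before anneal — holds.
grind must be no later than shift 7 — holds.
anneal can't start before shift 5 — holds.
The bender is shared by grind and mill — holds.
The shop runs at most 1 operation per shift — holds.
The welder is shared by grind and drill — holds.
polish has to be done by shift 3 — holds.
polish and grind can't run in the same shift (same saw) — holds.
grind can only start once anneal is done — holds.

No. cut can only start once mill is done is not satisfied.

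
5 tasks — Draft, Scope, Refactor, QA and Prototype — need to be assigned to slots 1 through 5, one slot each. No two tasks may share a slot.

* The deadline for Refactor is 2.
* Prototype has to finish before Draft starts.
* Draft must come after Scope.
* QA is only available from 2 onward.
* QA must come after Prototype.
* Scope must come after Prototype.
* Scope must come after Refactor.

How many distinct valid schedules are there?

Splitting on Draft: it can be 4 (2), 5 (4). Listing each branch's schedules as (Scope, Refactor, QA, Prototype):
Draft=4: (3,1,5,2) (3,2,5,1) — 2.
Draft=5: (3,1,4,2) (3,2,4,1) (4,1,3,2) (4,2,3,1) — 4.
Summing: 2 + 4 = 6.

6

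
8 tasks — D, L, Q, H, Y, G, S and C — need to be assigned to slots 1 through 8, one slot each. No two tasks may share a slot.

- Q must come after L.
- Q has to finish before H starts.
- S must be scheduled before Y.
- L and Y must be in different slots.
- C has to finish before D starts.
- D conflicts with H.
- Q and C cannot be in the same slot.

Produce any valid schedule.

H -> 5; Q -> 2; S -> 6; G -> 8; L -> 1; D -> 4; Y -> 7; C -> 3

Checking: L(1) before Q(2); C(3) before D(4); Q(2) before H(5); S(6) before Y(7); Q(2) != C(3); D(4) != H(5); L(1) != Y(7); max 1 per slot (cap 1).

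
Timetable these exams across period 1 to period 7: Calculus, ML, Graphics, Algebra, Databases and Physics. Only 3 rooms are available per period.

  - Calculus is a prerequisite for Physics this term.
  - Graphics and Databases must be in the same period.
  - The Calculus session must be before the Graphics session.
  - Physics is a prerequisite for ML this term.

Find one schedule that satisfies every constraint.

ML in period 3; Graphics in period 2; Physics in period 2; Algebra in period 1; Databases in period 2; Calculus in period 1

Checking: Calculus(period 1) before Graphics(period 2); Calculus(period 1) before Physics(period 2); Physics(period 2) before ML(period 3); Graphics = Databases = period 2; max 3 per period (cap 3).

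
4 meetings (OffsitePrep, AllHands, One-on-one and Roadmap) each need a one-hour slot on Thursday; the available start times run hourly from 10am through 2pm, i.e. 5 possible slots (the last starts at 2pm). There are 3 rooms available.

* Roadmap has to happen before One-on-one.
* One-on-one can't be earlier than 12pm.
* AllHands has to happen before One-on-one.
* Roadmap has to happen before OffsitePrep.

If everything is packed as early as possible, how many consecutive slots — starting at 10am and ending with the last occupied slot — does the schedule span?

3 slots

The precedence chain requires at least 2 distinct slots.
With at most 3 per slot and 4 meetings, at least 2 slots are needed.
One-on-one can't be placed before 12pm — that is slot 3 counting from 10am — so the schedule must run through at least 3 slots.
3 works (last occupied slot: 12pm): for example OffsitePrep -> 11am, AllHands -> 10am, Roadmap -> 10am, One-on-one -> 12pm.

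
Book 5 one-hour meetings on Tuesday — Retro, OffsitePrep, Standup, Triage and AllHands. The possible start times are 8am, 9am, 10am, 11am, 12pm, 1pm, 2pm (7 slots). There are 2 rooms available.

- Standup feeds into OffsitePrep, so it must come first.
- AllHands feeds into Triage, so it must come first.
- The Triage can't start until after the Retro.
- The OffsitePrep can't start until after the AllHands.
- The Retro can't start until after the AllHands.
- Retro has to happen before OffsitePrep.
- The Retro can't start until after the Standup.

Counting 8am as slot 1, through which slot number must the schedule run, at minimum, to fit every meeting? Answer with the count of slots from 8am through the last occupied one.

The precedence chain requires at least 3 distinct slots.
With at most 2 per slot and 5 meetings, at least 3 slots are needed.
3 works (last occupied slot: 10am): for example Standup in 8am, Retro in 9am, Triage in 10am, OffsitePrep in 10am, AllHands in 8am.

3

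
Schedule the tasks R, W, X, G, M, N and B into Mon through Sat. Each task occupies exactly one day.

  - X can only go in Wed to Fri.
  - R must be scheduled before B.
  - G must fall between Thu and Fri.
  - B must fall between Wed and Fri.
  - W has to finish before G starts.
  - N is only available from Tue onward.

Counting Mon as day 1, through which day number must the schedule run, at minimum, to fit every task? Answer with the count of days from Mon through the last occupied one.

The precedence chain requires at least 2 distinct days.
G can't be placed before Thu — that is day 4 counting from Mon — so the schedule must run through at least 4 days.
4 works (last occupied day: Thu): for example G=Thu; M=Mon; B=Wed; W=Mon; X=Wed; R=Mon; N=Tue.

4 days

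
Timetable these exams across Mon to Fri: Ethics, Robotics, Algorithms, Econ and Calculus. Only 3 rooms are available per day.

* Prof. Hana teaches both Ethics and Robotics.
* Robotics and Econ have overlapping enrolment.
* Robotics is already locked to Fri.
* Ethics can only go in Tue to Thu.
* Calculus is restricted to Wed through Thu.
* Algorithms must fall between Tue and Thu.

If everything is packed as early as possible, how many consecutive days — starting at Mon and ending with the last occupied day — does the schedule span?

5

With at most 3 per day and 5 exams, at least 2 days are needed.
Robotics can't be placed before Fri — that is day 5 counting from Mon — so the schedule must run through at least 5 days.
5 works (last occupied day: Fri): for example Calculus -> Wed, Algorithms -> Tue, Robotics -> Fri, Econ -> Mon, Ethics -> Tue.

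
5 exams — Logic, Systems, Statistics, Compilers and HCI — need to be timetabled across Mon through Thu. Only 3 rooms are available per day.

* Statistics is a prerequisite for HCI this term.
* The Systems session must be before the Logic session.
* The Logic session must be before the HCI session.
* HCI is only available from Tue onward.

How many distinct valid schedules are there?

44

Splitting on Logic: it can be Tue (20), Wed (24). Listing each branch's schedules as (Systems, Statistics, Compilers, HCI):
Logic=Tue: (Mon,Mon,Mon,Wed) (Mon,Mon,Mon,Thu) (Mon,Mon,Tue,Wed) (Mon,Mon,Tue,Thu) (Mon,Mon,Wed,Wed) (Mon,Mon,Wed,Thu) (Mon,Mon,Thu,Wed) (Mon,Mon,Thu,Thu) (Mon,Tue,Mon,Wed) (Mon,Tue,Mon,Thu) (Mon,Tue,Tue,Wed) (Mon,Tue,Tue,Thu) (Mon,Tue,Wed,Wed) (Mon,Tue,Wed,Thu) (Mon,Tue,Thu,Wed) (Mon,Tue,Thu,Thu) (Mon,Wed,Mon,Thu) (Mon,Wed,Tue,Thu) (Mon,Wed,Wed,Thu) (Mon,Wed,Thu,Thu) — 20.
Logic=Wed: (Mon,Mon,Mon,Thu) (Mon,Mon,Tue,Thu) (Mon,Mon,Wed,Thu) (Mon,Mon,Thu,Thu) (Mon,Tue,Mon,Thu) (Mon,Tue,Tue,Thu) (Mon,Tue,Wed,Thu) (Mon,Tue,Thu,Thu) (Mon,Wed,Mon,Thu) (Mon,Wed,Tue,Thu) (Mon,Wed,Wed,Thu) (Mon,Wed,Thu,Thu) (Tue,Mon,Mon,Thu) (Tue,Mon,Tue,Thu) (Tue,Mon,Wed,Thu) (Tue,Mon,Thu,Thu) (Tue,Tue,Mon,Thu) (Tue,Tue,Tue,Thu) (Tue,Tue,Wed,Thu) (Tue,Tue,Thu,Thu) (Tue,Wed,Mon,Thu) (Tue,Wed,Tue,Thu) (Tue,Wed,Wed,Thu) (Tue,Wed,Thu,Thu) — 24.
Summing: 20 + 24 = 44.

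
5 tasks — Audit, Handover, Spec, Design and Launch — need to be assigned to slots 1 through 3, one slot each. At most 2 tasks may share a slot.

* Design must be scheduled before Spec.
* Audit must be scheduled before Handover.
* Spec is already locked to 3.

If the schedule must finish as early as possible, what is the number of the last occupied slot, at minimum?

The precedence chain requires at least 2 distinct slots.
With at most 2 per slot and 5 tasks, at least 3 slots are needed.
Spec can't be placed before 3, so the schedule must run through at least slot 3.
3 works (last occupied slot: 3): for example Spec=3; Handover=2; Design=1; Audit=1; Launch=2.

slot 3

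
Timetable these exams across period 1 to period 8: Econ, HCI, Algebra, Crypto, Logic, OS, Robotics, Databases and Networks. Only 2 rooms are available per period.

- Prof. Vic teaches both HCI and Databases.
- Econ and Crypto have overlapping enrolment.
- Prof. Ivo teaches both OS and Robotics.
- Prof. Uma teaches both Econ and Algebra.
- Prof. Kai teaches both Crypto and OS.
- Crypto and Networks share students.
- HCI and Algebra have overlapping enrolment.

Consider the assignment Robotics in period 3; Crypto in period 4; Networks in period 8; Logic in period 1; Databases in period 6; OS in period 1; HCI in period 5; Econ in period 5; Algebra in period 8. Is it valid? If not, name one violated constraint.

Prof. Vic teaches both HCI and Databases — holds.
Prof. Uma teaches both Econ and Algebra — holds.
Only 2 rooms are available per period — holds.
Econ and Crypto have overlapping enrolment — holds.
HCI and Algebra have overlapping enrolment — holds.
Prof. Ivo teaches both OS and Robotics — holds.
Crypto and Networks share students — holds.
Prof. Kai teaches both Crypto and OS — holds.

Valid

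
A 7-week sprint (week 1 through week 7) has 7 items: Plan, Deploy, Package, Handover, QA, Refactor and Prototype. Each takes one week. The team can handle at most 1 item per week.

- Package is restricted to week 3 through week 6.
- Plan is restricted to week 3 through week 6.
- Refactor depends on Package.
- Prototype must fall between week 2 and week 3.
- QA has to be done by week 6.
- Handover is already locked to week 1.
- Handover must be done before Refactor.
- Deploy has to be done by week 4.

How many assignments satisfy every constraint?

Splitting on Plan: it can be week 3 (2), week 4 (4), week 5 (7), week 6 (7). Listing each branch's schedules as (Deploy, Package, Handover, QA, Refactor, Prototype) by week number:
Plan=week 3: (4,5,1,6,7,2) (4,6,1,5,7,2) — 2.
Plan=week 4: (2,5,1,6,7,3) (2,6,1,5,7,3) (3,5,1,6,7,2) (3,6,1,5,7,2) — 4.
Plan=week 5: (2,4,1,6,7,3) (2,6,1,4,7,3) (3,4,1,6,7,2) (3,6,1,4,7,2) (4,3,1,6,7,2) (4,6,1,2,7,3) (4,6,1,3,7,2) — 7.
Plan=week 6: (2,4,1,5,7,3) (2,5,1,4,7,3) (3,4,1,5,7,2) (3,5,1,4,7,2) (4,3,1,5,7,2) (4,5,1,2,7,3) (4,5,1,3,7,2) — 7.
Summing: 2 + 4 + 7 + 7 = 20.

20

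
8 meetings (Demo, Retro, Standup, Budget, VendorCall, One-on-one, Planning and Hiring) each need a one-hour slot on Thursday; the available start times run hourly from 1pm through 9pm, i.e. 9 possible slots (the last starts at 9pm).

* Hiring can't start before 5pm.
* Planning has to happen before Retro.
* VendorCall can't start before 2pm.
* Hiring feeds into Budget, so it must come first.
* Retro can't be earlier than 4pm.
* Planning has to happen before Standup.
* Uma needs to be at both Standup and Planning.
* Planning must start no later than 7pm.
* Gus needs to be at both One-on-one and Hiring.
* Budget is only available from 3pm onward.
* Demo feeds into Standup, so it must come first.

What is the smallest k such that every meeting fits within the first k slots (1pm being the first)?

6

The precedence chain requires at least 2 distinct slots.
Propagating the time windows through the other constraints, Budget can't land before 6pm — that is slot 6 counting from 1pm — so the schedule must run through at least 6 slots.
6 works (last occupied slot: 6pm): for example Standup in 2pm, One-on-one in 1pm, Retro in 4pm, VendorCall in 2pm, Demo in 1pm, Planning in 1pm, Hiring in 5pm, Budget in 6pm.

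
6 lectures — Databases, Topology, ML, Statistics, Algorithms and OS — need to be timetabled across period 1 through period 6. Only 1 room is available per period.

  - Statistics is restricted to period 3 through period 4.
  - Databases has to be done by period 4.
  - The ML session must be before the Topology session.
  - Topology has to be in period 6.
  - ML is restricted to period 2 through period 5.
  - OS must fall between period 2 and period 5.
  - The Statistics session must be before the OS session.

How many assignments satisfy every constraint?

Splitting on Databases: it can be period 1 (6), period 2 (3), period 3 (1), period 4 (1). Listing each branch's schedules as (Topology, ML, Statistics, Algorithms, OS) by period number:
Databases=period 1: (6,2,3,4,5) (6,2,3,5,4) (6,2,4,3,5) (6,3,4,2,5) (6,4,3,2,5) (6,5,3,2,4) — 6.
Databases=period 2: (6,3,4,1,5) (6,4,3,1,5) (6,5,3,1,4) — 3.
Databases=period 3: (6,2,4,1,5) — 1.
Databases=period 4: (6,2,3,1,5) — 1.
Summing: 6 + 3 + 1 + 1 = 11.

11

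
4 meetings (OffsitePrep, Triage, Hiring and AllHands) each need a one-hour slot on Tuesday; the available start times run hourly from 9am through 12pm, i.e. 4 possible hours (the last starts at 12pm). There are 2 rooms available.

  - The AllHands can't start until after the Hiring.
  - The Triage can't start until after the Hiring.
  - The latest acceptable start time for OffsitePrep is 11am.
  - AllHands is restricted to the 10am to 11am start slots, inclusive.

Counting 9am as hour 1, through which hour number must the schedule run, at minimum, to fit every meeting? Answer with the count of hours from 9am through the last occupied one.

2 hours

The precedence chain requires at least 2 distinct hours.
With at most 2 per hour and 4 meetings, at least 2 hours are needed.
2 works (last occupied hour: 10am): for example AllHands -> 10am; Hiring -> 9am; Triage -> 10am; OffsitePrep -> 9am.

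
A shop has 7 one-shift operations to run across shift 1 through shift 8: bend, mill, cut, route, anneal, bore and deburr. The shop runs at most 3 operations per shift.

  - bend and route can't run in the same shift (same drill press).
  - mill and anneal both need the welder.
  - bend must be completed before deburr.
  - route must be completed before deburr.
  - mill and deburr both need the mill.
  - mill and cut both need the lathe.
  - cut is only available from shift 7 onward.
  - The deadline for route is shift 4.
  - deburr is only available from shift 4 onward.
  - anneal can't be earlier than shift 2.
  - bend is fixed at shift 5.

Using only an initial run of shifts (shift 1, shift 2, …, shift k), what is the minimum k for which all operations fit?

The precedence chain requires at least 2 distinct shifts.
With at most 3 per shift and 7 operations, at least 3 shifts are needed.
cut can't be placed before shift 7, so the schedule must run through at least shift 7.
7 works (last occupied shift: shift 7): for example bend=shift 5, anneal=shift 2, bore=shift 1, cut=shift 7, deburr=shift 6, route=shift 1, mill=shift 1.

7 shifts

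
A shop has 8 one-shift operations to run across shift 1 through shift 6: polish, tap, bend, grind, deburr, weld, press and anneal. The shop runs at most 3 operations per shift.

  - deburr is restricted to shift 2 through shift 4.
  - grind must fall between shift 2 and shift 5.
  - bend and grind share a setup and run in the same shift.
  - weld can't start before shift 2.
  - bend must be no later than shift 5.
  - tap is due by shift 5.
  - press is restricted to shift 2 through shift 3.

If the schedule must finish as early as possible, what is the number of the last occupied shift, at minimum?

3

With at most 3 per shift and 8 operations, at least 3 shifts are needed.
grind can't be placed before shift 2, so the schedule must run through at least shift 2.
3 works (last occupied shift: shift 3): for example press in shift 3, weld in shift 3, tap in shift 1, grind in shift 2, anneal in shift 1, deburr in shift 2, bend in shift 2, polish in shift 1.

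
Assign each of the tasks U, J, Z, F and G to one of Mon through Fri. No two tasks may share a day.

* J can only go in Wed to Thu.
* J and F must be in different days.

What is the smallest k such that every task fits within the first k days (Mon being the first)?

With at most 1 per day and 5 tasks, at least 5 days are needed.
J can't be placed before Wed — that is day 3 counting from Mon — so the schedule must run through at least 3 days.
5 works (last occupied day: Fri): for example U=Mon, Z=Tue, G=Fri, F=Thu, J=Wed.

5 days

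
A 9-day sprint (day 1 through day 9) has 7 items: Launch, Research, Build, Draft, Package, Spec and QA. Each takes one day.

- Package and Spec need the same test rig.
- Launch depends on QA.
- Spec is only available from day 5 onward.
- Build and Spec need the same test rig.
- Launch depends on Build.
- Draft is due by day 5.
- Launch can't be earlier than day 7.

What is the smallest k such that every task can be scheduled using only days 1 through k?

7 days

The precedence chain requires at least 2 distinct days.
Launch can't be placed before day 7, so the schedule must run through at least day 7.
7 works (last occupied day: day 7): for example Research=day 1; Draft=day 1; Spec=day 5; Build=day 1; Package=day 1; Launch=day 7; QA=day 1.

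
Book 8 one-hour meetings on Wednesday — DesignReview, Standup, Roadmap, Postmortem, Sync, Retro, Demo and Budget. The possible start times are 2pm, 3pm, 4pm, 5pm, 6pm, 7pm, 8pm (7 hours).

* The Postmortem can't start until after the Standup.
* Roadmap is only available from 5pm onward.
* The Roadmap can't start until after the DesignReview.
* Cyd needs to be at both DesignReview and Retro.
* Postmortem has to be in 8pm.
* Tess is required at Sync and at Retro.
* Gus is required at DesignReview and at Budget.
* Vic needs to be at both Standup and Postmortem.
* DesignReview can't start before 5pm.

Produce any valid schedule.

Standup in 2pm, Sync in 2pm, DesignReview in 5pm, Demo in 2pm, Postmortem in 8pm, Roadmap in 6pm, Retro in 3pm, Budget in 2pm

Checking: DesignReview(5pm) before Roadmap(6pm); Standup(2pm) before Postmortem(8pm); Sync(2pm) != Retro(3pm); DesignReview(5pm) != Retro(3pm); Standup(2pm) != Postmortem(8pm); DesignReview(5pm) != Budget(2pm); Postmortem=8pm in [8pm,8pm]; Roadmap=6pm in [5pm,8pm]; DesignReview=5pm in [5pm,8pm].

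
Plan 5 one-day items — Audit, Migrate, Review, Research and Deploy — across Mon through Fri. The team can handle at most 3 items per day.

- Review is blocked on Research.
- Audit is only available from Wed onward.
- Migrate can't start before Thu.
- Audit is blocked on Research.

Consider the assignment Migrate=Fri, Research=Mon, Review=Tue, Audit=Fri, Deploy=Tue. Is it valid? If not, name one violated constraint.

Migrate can't start before Thu — holds.
Audit is blocked on Research — holds.
The team can handle at most 3 items per day — holds.
Audit is only available from Wed onward — holds.
Review is blocked on Research — holds.

Yes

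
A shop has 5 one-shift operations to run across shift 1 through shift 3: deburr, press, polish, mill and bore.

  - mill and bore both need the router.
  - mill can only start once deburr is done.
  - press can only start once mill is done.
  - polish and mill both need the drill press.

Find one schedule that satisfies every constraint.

deburr in shift 1; bore in shift 1; press in shift 3; polish in shift 1; mill in shift 2

Checking: deburr(shift 1) before mill(shift 2); mill(shift 2) before press(shift 3); mill(shift 2) != bore(shift 1); polish(shift 1) != mill(shift 2).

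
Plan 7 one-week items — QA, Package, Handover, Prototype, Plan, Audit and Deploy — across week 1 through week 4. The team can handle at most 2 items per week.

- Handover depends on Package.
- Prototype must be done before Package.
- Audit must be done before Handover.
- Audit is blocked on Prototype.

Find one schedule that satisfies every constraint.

Audit=week 2, QA=week 1, Handover=week 3, Plan=week 3, Package=week 2, Deploy=week 4, Prototype=week 1

Checking: Prototype(week 1) before Package(week 2); Prototype(week 1) before Audit(week 2); Audit(week 2) before Handover(week 3); Package(week 2) before Handover(week 3); max 2 per week (cap 2).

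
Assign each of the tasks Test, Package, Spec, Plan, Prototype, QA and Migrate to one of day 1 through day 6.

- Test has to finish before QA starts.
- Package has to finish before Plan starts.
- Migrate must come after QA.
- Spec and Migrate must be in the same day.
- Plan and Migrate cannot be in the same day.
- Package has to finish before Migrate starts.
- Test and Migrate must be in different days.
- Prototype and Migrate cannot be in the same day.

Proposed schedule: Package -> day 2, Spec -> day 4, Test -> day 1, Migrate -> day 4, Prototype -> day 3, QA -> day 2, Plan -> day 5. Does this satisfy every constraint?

Package has to finish before Plan starts — holds.
Package has to finish before Migrate starts — holds.
Spec and Migrate must be in the same day — holds.
Plan and Migrate cannot be in the same day — holds.
Test and Migrate must be in different days — holds.
Test has to finish before QA starts — holds.
Migrate must come after QA — holds.
Prototype and Migrate cannot be in the same day — holds.

Valid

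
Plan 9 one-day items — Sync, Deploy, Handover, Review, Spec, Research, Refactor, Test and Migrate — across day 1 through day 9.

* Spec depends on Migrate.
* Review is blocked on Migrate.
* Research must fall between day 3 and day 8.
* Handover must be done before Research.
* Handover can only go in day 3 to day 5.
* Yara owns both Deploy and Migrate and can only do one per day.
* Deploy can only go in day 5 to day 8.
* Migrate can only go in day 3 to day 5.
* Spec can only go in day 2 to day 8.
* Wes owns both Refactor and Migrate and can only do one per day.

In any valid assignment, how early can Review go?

Precedence pushes Review to at least day 4.
Review at day 4 is achievable: Spec -> day 4; Migrate -> day 3; Refactor -> day 1; Test -> day 1; Review -> day 4; Sync -> day 1; Handover -> day 3; Research -> day 4; Deploy -> day 5.

day 4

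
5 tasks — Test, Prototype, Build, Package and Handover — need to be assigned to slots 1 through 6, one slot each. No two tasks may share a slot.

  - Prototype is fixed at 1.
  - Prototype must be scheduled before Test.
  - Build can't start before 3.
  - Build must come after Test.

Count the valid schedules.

Splitting on Test: it can be 2 (24), 3 (18), 4 (12), 5 (6). Listing each branch's schedules as (Prototype, Build, Package, Handover):
Test=2: (1,3,4,5) (1,3,4,6) (1,3,5,4) (1,3,5,6) (1,3,6,4) (1,3,6,5) (1,4,3,5) (1,4,3,6) (1,4,5,3) (1,4,5,6) (1,4,6,3) (1,4,6,5) (1,5,3,4) (1,5,3,6) (1,5,4,3) (1,5,4,6) (1,5,6,3) (1,5,6,4) (1,6,3,4) (1,6,3,5) (1,6,4,3) (1,6,4,5) (1,6,5,3) (1,6,5,4) — 24.
Test=3: (1,4,2,5) (1,4,2,6) (1,4,5,2) (1,4,5,6) (1,4,6,2) (1,4,6,5) (1,5,2,4) (1,5,2,6) (1,5,4,2) (1,5,4,6) (1,5,6,2) (1,5,6,4) (1,6,2,4) (1,6,2,5) (1,6,4,2) (1,6,4,5) (1,6,5,2) (1,6,5,4) — 18.
Test=4: (1,5,2,3) (1,5,2,6) (1,5,3,2) (1,5,3,6) (1,5,6,2) (1,5,6,3) (1,6,2,3) (1,6,2,5) (1,6,3,2) (1,6,3,5) (1,6,5,2) (1,6,5,3) — 12.
Test=5: (1,6,2,3) (1,6,2,4) (1,6,3,2) (1,6,3,4) (1,6,4,2) (1,6,4,3) — 6.
Summing: 24 + 18 + 12 + 6 = 60.

60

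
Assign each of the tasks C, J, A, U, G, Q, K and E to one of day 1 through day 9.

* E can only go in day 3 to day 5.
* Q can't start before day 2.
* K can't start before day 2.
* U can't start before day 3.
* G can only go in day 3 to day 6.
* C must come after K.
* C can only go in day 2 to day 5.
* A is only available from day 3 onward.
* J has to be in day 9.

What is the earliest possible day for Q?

Q is available from day 2.
Q at day 2 is achievable: Q=day 2, J=day 9, A=day 3, E=day 3, K=day 2, U=day 3, C=day 3, G=day 3.

day 2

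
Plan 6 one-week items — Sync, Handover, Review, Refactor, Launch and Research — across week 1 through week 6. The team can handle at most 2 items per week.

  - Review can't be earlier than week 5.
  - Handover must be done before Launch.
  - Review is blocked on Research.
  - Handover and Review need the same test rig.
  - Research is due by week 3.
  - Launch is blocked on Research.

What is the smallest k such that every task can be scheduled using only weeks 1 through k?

5 weeks

The precedence chain requires at least 2 distinct weeks.
With at most 2 per week and 6 tasks, at least 3 weeks are needed.
Review can't be placed before week 5, so the schedule must run through at least week 5.
5 works (last occupied week: week 5): for example Launch=week 2, Handover=week 1, Sync=week 2, Research=week 1, Refactor=week 3, Review=week 5.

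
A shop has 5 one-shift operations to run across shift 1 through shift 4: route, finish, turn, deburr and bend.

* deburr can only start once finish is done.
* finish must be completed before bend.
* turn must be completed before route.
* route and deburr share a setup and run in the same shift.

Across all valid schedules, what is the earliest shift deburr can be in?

Precedence pushes deburr to at least shift 2.
deburr at shift 2 is achievable: finish in shift 1, deburr in shift 2, bend in shift 2, turn in shift 1, route in shift 2.

shift 2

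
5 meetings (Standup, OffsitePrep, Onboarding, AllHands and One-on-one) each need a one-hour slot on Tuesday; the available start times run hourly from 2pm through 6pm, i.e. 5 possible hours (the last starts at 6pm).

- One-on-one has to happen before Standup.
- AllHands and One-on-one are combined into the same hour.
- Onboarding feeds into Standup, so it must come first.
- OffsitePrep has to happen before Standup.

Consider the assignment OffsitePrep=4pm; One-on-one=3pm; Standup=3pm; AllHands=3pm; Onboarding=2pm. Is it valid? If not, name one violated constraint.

OffsitePrep has to happen before Standup — violated.
AllHands and One-on-one are combined into the same hour — holds.
One-on-one has to happen before Standup — violated.
Onboarding feeds into Standup, so it must come first — holds.

No. OffsitePrep has to happen before Standup is not satisfied.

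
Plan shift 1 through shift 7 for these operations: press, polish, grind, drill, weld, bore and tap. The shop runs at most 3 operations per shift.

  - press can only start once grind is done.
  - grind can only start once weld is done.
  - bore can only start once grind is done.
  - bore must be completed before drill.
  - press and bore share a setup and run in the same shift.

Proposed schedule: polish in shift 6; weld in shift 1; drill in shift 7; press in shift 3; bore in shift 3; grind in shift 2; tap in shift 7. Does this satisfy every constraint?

Yes, all constraints hold

grind can only start once weld is done — holds.
bore can only start once grind is done — holds.
press and bore share a setup and run in the same shift — holds.
bore must be completed before drill — holds.
press can only start once grind is done — holds.
The shop runs at most 3 operations per shift — holds.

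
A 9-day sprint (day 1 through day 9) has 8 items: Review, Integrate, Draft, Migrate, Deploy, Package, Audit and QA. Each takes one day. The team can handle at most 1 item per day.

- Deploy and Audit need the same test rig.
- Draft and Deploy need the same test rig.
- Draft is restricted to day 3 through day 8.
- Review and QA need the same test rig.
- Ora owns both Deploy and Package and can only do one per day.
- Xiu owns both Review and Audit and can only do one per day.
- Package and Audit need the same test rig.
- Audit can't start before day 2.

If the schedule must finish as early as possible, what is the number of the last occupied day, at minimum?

With at most 1 per day and 8 work items, at least 8 days are needed.
Draft can't be placed before day 3, so the schedule must run through at least day 3.
8 works (last occupied day: day 8): for example Deploy -> day 6, Integrate -> day 4, Migrate -> day 5, Package -> day 7, QA -> day 8, Draft -> day 3, Audit -> day 2, Review -> day 1.

day 8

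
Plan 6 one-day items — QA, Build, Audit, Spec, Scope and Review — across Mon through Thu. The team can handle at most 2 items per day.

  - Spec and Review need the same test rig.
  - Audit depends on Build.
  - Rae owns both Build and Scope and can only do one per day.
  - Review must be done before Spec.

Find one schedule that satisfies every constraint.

Review=Mon, Scope=Wed, Spec=Tue, Audit=Tue, QA=Wed, Build=Mon

Checking: Build(Mon) before Audit(Tue); Review(Mon) before Spec(Tue); Spec(Tue) != Review(Mon); Build(Mon) != Scope(Wed); max 2 per day (cap 2).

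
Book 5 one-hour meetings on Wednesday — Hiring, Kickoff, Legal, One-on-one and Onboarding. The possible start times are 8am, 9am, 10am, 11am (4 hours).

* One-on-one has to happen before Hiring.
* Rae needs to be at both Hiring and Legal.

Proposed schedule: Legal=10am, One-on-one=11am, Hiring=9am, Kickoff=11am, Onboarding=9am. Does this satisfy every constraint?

Rae needs to be at both Hiring and Legal — holds.
One-on-one has to happen before Hiring — violated.

No. One-on-one has to happen before Hiring is not satisfied.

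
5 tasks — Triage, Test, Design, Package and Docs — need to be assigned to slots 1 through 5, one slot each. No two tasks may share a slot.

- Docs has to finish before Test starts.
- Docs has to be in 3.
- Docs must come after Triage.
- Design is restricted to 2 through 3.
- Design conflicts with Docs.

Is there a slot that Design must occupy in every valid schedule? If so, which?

2

Design's window is 2–3.
Docs is fixed at 3, and Design can't share a slot with Docs.
So Design must be 2.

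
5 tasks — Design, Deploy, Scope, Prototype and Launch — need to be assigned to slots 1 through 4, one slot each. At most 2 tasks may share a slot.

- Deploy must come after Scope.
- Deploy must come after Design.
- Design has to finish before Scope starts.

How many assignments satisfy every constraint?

Splitting on Design: it can be 1 (39), 2 (13). Listing each branch's schedules as (Deploy, Scope, Prototype, Launch):
Design=1: (3,2,1,2) (3,2,1,3) (3,2,1,4) (3,2,2,1) (3,2,2,3) (3,2,2,4) (3,2,3,1) (3,2,3,2) (3,2,3,4) (3,2,4,1) (3,2,4,2) (3,2,4,3) (3,2,4,4) (4,2,1,2) (4,2,1,3) (4,2,1,4) (4,2,2,1) (4,2,2,3) (4,2,2,4) (4,2,3,1) (4,2,3,2) (4,2,3,3) (4,2,3,4) (4,2,4,1) (4,2,4,2) (4,2,4,3) (4,3,1,2) (4,3,1,3) (4,3,1,4) (4,3,2,1) (4,3,2,2) (4,3,2,3) (4,3,2,4) (4,3,3,1) (4,3,3,2) (4,3,3,4) (4,3,4,1) (4,3,4,2) (4,3,4,3) — 39.
Design=2: (4,3,1,1) (4,3,1,2) (4,3,1,3) (4,3,1,4) (4,3,2,1) (4,3,2,3) (4,3,2,4) (4,3,3,1) (4,3,3,2) (4,3,3,4) (4,3,4,1) (4,3,4,2) (4,3,4,3) — 13.
Summing: 39 + 13 = 52.

52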